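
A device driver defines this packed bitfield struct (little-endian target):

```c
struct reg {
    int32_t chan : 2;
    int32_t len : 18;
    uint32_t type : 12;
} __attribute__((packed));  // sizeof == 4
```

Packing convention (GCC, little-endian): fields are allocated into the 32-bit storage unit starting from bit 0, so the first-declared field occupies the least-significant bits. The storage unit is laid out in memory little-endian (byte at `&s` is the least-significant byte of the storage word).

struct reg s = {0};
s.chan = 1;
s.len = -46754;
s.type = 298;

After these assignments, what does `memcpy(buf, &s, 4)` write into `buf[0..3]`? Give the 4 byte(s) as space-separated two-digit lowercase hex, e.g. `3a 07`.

chan (2b) val=1 bits=0x1 at bit 0: 0x00000001
len (18b) val=-46754 bits=0x3495e at bit 2: 0x000d2579
type (12b) val=298 bits=0x12a at bit 20: 0x12ad2579
word = 0x12ad2579 → little-endian bytes:
  [0]=0x79  [1]=0x25  [2]=0xad  [3]=0x12

79 25 ad 12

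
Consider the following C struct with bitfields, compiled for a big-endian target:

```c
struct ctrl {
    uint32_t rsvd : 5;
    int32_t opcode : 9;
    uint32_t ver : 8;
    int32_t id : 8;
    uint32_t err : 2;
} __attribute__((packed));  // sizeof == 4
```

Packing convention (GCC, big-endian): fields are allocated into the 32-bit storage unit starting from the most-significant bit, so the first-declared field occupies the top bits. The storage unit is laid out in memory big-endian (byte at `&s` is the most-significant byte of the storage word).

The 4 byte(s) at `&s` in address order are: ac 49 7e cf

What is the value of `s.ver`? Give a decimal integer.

95

[0]=0xac [1]=0x49 [2]=0x7e [3]=0xcf (big-endian) → word 0xac497ecf
rsvd:5 @ bit 27 → (0xac497ecf>>27)&0x1f = 0x15
opcode:9 @ bit 18 → (0xac497ecf>>18)&0x1ff = 0x112
ver:8 @ bit 10 → (0xac497ecf>>10)&0xff = 0x5f  ←
id:8 @ bit 2 → (0xac497ecf>>2)&0xff = 0xb3
err:2 @ bit 0 → (0xac497ecf>>0)&0x3 = 0x3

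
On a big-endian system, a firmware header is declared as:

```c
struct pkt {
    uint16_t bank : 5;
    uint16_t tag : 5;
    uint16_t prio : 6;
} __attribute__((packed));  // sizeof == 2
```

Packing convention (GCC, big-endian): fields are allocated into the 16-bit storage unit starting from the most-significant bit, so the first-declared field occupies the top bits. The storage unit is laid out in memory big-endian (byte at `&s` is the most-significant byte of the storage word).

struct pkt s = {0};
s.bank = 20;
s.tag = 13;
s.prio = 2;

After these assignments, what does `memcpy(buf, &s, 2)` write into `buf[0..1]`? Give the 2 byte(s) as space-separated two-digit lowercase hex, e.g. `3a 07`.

a3 42

bank:5 = 20 → 0x14 << 11 → word 0xa000
tag:5 = 13 → 0xd << 6 → word 0xa340
prio:6 = 2 → 0x2 << 0 → word 0xa342
word = 0xa342 → big-endian bytes:
  [0]=0xa3  [1]=0x42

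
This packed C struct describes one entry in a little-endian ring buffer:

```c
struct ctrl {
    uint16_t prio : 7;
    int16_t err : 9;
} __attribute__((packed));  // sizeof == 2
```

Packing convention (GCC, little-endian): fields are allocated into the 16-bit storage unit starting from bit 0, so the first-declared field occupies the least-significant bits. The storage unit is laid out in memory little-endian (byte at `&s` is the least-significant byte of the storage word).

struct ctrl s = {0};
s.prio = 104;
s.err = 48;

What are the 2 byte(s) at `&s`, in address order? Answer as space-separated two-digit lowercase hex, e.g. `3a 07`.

68 18

[0+:7] prio=104 & 0x7f = 0x68; word=0x0068
[7+:9] err=48 & 0x1ff = 0x30; word=0x1868
word = 0x1868 → little-endian bytes:
  [0]=0x68  [1]=0x18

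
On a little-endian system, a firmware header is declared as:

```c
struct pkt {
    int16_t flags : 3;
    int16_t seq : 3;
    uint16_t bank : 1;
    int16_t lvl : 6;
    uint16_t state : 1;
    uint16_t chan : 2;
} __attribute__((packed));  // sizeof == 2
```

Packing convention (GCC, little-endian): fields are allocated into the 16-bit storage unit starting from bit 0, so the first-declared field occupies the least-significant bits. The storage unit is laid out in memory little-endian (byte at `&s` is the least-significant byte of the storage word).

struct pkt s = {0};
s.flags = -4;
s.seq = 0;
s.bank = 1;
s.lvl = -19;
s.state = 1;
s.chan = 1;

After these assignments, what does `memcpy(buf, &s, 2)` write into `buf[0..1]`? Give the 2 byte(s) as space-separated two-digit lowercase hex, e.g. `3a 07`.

flags (3b) val=-4 bits=0x4 at bit 0: 0x0004
seq (3b) val=0 bits=0x0 at bit 3: 0x0004
bank (1b) val=1 bits=0x1 at bit 6: 0x0044
lvl (6b) val=-19 bits=0x2d at bit 7: 0x16c4
state (1b) val=1 bits=0x1 at bit 13: 0x36c4
chan (2b) val=1 bits=0x1 at bit 14: 0x76c4
word = 0x76c4 → little-endian bytes:
  [0]=0xc4  [1]=0x76

c4 76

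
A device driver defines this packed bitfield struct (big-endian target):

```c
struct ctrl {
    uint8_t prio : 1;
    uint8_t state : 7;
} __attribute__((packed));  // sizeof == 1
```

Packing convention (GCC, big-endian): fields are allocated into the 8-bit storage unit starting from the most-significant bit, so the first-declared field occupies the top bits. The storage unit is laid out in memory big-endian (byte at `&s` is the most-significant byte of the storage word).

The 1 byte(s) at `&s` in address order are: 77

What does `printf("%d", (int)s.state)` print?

119

[0]=0x77 (big-endian) → word 0x77
prio [7+:1] = (word>>7) & 0x1 = 0
state [0+:7] = (word>>0) & 0x7f = 119  ←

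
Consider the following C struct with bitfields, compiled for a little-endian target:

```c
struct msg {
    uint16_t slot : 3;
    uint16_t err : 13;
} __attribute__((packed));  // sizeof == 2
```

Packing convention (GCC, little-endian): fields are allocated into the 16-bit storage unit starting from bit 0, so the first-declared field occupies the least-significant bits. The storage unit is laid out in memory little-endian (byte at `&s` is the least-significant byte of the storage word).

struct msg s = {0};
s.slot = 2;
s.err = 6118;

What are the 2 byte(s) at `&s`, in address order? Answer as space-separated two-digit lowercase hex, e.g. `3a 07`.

32 bf

slot:3 = 2 → 0x2 << 0 → word 0x0002
err:13 = 6118 → 0x17e6 << 3 → word 0xbf32
word = 0xbf32 → little-endian bytes:
  [0]=0x32  [1]=0xbf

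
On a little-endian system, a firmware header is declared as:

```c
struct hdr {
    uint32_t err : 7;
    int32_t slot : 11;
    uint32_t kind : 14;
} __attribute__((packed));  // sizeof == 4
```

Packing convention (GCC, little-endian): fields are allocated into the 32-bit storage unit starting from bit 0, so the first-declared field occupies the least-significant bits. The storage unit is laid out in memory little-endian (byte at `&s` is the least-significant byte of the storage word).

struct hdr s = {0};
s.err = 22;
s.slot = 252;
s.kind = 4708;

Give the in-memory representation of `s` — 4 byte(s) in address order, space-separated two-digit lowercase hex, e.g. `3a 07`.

err:7 = 22 → 0x16 << 0 → word 0x00000016
slot:11 = 252 → 0xfc << 7 → word 0x00007e16
kind:14 = 4708 → 0x1264 << 18 → word 0x49907e16
word = 0x49907e16 → little-endian bytes:
  [0]=0x16  [1]=0x7e  [2]=0x90  [3]=0x49

16 7e 90 49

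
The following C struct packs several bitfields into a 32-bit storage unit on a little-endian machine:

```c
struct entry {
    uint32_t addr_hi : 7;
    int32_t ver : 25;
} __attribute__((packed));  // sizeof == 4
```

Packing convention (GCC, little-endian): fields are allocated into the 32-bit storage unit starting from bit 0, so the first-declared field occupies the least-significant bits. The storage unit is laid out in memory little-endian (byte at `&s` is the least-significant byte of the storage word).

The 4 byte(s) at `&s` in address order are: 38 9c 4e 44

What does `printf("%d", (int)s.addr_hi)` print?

[0]=0x38 [1]=0x9c [2]=0x4e [3]=0x44 (little-endian) → word 0x444e9c38
addr_hi [0+:7] = (word>>0) & 0x7f = 56  ←
ver [7+:25] = (word>>7) & 0x1ffffff = 8953144

56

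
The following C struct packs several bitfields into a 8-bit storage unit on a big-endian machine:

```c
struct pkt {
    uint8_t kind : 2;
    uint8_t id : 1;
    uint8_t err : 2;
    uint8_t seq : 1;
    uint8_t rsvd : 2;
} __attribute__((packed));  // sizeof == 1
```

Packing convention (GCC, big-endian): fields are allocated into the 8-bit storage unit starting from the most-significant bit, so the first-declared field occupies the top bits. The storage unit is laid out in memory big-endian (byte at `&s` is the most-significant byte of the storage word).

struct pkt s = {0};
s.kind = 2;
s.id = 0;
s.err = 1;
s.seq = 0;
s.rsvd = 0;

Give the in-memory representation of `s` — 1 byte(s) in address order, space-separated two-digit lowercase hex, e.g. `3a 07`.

kind:2 = 2 → 0x2 << 6 → word 0x80
id:1 = 0 → 0x0 << 5 → word 0x80
err:2 = 1 → 0x1 << 3 → word 0x88
seq:1 = 0 → 0x0 << 2 → word 0x88
rsvd:2 = 0 → 0x0 << 0 → word 0x88
word = 0x88 → big-endian bytes:
  [0]=0x88

88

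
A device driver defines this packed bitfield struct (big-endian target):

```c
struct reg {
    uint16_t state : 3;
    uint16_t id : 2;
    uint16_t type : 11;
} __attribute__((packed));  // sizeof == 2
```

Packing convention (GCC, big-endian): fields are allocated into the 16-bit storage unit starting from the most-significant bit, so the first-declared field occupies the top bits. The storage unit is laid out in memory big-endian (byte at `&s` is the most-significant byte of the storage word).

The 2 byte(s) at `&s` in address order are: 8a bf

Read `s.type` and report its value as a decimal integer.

[0]=0x8a [1]=0xbf (big-endian) → word 0x8abf
state [13+:3] = (word>>13) & 0x7 = 4
id [11+:2] = (word>>11) & 0x3 = 1
type [0+:11] = (word>>0) & 0x7ff = 703  ←

703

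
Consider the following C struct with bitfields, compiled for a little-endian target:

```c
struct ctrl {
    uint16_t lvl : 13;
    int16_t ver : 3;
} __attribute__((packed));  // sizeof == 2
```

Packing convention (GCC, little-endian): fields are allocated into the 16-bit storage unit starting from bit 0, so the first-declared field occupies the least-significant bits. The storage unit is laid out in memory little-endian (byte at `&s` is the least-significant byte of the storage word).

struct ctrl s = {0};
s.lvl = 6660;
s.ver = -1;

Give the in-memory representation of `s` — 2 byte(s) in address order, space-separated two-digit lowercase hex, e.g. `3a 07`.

04 fa

[0+:13] lvl=6660 & 0x1fff = 0x1a04; word=0x1a04
[13+:3] ver=-1 & 0x7 = 0x7; word=0xfa04
word = 0xfa04 → little-endian bytes:
  [0]=0x04  [1]=0xfa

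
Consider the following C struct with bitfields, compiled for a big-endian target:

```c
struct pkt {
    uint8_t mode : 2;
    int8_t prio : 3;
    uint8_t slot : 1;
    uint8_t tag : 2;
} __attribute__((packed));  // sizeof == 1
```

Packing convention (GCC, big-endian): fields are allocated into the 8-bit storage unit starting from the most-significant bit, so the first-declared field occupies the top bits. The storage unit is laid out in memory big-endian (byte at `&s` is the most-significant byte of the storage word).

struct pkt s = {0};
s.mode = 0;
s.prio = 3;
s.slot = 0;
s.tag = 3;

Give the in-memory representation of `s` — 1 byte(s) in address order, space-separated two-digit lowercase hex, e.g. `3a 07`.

1b

mode:2 = 0 → 0x0 << 6 → word 0x00
prio:3 = 3 → 0x3 << 3 → word 0x18
slot:1 = 0 → 0x0 << 2 → word 0x18
tag:2 = 3 → 0x3 << 0 → word 0x1b
word = 0x1b → big-endian bytes:
  [0]=0x1b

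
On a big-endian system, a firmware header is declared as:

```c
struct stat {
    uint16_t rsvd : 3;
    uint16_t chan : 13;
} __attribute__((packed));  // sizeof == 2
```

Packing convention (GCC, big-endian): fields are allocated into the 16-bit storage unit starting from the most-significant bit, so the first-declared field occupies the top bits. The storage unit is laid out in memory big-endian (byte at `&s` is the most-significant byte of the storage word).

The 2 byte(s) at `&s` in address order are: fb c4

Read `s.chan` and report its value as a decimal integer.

[0]=0xfb [1]=0xc4 (big-endian) → word 0xfbc4
rsvd:3 @ bit 13 → (0xfbc4>>13)&0x7 = 0x7
chan:13 @ bit 0 → (0xfbc4>>0)&0x1fff = 0x1bc4  ←

7108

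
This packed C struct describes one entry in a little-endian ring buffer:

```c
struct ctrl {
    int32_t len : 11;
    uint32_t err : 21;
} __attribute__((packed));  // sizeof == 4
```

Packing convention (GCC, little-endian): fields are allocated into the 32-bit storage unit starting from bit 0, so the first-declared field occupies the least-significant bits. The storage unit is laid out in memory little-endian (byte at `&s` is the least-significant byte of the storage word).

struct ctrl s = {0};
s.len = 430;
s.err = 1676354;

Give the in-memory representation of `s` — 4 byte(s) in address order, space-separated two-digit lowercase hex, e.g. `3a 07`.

ae 11 a2 cc

[0+:11] len=430 & 0x7ff = 0x1ae; word=0x000001ae
[11+:21] err=1676354 & 0x1fffff = 0x199442; word=0xcca211ae
word = 0xcca211ae → little-endian bytes:
  [0]=0xae  [1]=0x11  [2]=0xa2  [3]=0xcc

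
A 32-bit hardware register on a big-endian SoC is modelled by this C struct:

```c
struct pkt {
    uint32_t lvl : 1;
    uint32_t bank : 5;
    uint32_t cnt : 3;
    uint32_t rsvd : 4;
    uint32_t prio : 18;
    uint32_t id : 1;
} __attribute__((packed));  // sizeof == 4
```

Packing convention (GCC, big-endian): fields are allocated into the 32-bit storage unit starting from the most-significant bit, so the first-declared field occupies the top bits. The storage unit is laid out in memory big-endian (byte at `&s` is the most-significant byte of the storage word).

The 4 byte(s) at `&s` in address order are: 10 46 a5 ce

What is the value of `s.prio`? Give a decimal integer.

217831

[0]=0x10 [1]=0x46 [2]=0xa5 [3]=0xce (big-endian) → word 0x1046a5ce
lvl [31+:1] = (word>>31) & 0x1 = 0
bank [26+:5] = (word>>26) & 0x1f = 4
cnt [23+:3] = (word>>23) & 0x7 = 0
rsvd [19+:4] = (word>>19) & 0xf = 8
prio [1+:18] = (word>>1) & 0x3ffff = 217831  ←
id [0+:1] = (word>>0) & 0x1 = 0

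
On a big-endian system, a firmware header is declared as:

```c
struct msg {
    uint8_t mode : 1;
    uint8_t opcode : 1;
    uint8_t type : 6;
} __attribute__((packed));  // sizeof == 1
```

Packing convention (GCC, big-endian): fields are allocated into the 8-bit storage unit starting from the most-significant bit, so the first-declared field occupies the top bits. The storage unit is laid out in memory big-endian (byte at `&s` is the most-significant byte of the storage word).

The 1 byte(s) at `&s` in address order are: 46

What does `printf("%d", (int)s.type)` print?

6

[0]=0x46 (big-endian) → word 0x46
mode [7+:1] = (word>>7) & 0x1 = 0
opcode [6+:1] = (word>>6) & 0x1 = 1
type [0+:6] = (word>>0) & 0x3f = 6  ←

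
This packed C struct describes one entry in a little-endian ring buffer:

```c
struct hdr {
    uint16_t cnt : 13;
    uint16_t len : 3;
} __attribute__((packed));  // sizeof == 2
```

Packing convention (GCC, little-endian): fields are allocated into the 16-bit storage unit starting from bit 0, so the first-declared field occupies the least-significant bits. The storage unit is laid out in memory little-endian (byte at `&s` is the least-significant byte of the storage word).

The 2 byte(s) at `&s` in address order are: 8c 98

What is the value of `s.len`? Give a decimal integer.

[0]=0x8c [1]=0x98 (little-endian) → word 0x988c
cnt [0+:13] = (word>>0) & 0x1fff = 6284
len [13+:3] = (word>>13) & 0x7 = 4  ←

4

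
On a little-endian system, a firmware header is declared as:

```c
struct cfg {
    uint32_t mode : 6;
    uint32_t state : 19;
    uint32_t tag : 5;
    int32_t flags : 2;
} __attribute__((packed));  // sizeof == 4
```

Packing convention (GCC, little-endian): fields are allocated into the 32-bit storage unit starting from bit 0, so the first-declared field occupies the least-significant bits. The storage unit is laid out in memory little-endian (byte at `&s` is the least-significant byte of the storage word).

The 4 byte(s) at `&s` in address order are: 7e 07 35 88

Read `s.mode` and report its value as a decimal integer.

62

[0]=0x7e [1]=0x07 [2]=0x35 [3]=0x88 (little-endian) → word 0x8835077e
mode [0+:6] = (word>>0) & 0x3f = 62  ←
state [6+:19] = (word>>6) & 0x7ffff = 54301
tag [25+:5] = (word>>25) & 0x1f = 4
flags [30+:2] = (word>>30) & 0x3 = 2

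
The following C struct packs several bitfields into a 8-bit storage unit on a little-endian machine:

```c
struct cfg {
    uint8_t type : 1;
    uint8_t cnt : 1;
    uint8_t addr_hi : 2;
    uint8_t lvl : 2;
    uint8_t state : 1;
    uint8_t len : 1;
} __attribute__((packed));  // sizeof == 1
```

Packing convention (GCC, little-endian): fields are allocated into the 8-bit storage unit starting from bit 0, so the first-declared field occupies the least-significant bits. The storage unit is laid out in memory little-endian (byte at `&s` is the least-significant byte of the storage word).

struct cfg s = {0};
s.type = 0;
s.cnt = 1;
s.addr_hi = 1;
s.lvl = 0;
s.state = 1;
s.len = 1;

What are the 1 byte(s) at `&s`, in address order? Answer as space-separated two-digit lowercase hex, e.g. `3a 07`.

c6

type:1 = 0 → 0x0 << 0 → word 0x00
cnt:1 = 1 → 0x1 << 1 → word 0x02
addr_hi:2 = 1 → 0x1 << 2 → word 0x06
lvl:2 = 0 → 0x0 << 4 → word 0x06
state:1 = 1 → 0x1 << 6 → word 0x46
len:1 = 1 → 0x1 << 7 → word 0xc6
word = 0xc6 → little-endian bytes:
  [0]=0xc6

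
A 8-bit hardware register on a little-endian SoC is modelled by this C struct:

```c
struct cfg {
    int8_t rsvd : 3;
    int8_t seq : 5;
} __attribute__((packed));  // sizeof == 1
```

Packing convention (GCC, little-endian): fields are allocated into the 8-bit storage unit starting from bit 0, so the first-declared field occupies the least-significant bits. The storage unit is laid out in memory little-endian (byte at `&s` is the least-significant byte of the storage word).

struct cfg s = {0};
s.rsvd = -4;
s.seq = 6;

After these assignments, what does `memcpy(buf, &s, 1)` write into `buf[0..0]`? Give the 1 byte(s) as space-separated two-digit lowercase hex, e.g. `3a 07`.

[0+:3] rsvd=-4 & 0x7 = 0x4; word=0x04
[3+:5] seq=6 & 0x1f = 0x6; word=0x34
word = 0x34 → little-endian bytes:
  [0]=0x34

34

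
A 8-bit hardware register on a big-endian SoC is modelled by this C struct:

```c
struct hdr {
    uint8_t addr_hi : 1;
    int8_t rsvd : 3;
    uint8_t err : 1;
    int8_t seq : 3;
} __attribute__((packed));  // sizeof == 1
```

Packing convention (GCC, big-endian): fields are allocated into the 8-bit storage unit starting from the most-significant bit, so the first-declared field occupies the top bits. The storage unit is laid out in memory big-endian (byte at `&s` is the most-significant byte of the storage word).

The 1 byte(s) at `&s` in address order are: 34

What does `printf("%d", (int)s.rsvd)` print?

3

[0]=0x34 (big-endian) → word 0x34
addr_hi:1 @ bit 7 → (0x34>>7)&0x1 = 0x0
rsvd:3 @ bit 4 → (0x34>>4)&0x7 = 0x3  ←
err:1 @ bit 3 → (0x34>>3)&0x1 = 0x0
seq:3 @ bit 0 → (0x34>>0)&0x7 = 0x4
rsvd signed 3b, MSB=0: value = 3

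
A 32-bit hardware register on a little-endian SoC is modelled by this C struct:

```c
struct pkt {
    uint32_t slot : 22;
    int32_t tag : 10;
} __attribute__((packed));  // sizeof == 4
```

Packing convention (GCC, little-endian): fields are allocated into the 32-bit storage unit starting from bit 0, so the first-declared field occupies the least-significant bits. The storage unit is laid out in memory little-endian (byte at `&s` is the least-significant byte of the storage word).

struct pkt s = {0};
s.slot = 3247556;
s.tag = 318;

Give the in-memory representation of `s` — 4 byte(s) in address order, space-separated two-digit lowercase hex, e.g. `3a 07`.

slot (22b) val=3247556 bits=0x318dc4 at bit 0: 0x00318dc4
tag (10b) val=318 bits=0x13e at bit 22: 0x4fb18dc4
word = 0x4fb18dc4 → little-endian bytes:
  [0]=0xc4  [1]=0x8d  [2]=0xb1  [3]=0x4f

c4 8d b1 4f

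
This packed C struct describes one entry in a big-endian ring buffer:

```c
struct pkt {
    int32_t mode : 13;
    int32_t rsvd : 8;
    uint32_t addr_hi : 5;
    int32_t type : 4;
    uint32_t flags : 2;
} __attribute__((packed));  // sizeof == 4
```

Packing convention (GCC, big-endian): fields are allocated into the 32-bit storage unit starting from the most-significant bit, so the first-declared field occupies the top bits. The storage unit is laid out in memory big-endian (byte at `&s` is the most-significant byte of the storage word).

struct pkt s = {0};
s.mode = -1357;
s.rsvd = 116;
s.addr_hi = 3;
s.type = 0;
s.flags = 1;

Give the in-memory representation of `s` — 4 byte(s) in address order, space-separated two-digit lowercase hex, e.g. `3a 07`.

[19+:13] mode=-1357 & 0x1fff = 0x1ab3; word=0xd5980000
[11+:8] rsvd=116 & 0xff = 0x74; word=0xd59ba000
[6+:5] addr_hi=3 & 0x1f = 0x3; word=0xd59ba0c0
[2+:4] type=0 & 0xf = 0x0; word=0xd59ba0c0
[0+:2] flags=1 & 0x3 = 0x1; word=0xd59ba0c1
word = 0xd59ba0c1 → big-endian bytes:
  [0]=0xd5  [1]=0x9b  [2]=0xa0  [3]=0xc1

d5 9b a0 c1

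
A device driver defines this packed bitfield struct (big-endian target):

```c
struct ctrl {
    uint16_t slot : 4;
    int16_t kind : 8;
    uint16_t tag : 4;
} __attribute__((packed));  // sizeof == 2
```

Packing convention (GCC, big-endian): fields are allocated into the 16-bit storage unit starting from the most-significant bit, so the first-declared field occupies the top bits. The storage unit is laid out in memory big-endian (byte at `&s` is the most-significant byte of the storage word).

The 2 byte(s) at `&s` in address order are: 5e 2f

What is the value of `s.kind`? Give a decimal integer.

-30

[0]=0x5e [1]=0x2f (big-endian) → word 0x5e2f
slot [12+:4] = (word>>12) & 0xf = 5
kind [4+:8] = (word>>4) & 0xff = 226  ←
tag [0+:4] = (word>>0) & 0xf = 15
kind signed 8b, MSB=1: 226 - 256 = -30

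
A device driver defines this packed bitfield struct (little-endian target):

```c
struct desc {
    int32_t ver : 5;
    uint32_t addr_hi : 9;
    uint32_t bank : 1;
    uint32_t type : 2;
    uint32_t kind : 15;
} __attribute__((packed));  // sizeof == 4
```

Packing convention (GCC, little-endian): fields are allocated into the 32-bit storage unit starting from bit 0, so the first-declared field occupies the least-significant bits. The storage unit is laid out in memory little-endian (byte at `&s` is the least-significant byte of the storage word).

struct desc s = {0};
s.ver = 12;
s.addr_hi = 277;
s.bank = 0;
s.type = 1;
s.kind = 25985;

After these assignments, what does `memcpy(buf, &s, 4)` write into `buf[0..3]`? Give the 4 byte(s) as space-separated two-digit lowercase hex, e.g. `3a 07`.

ac a2 02 cb

ver (5b) val=12 bits=0xc at bit 0: 0x0000000c
addr_hi (9b) val=277 bits=0x115 at bit 5: 0x000022ac
bank (1b) val=0 bits=0x0 at bit 14: 0x000022ac
type (2b) val=1 bits=0x1 at bit 15: 0x0000a2ac
kind (15b) val=25985 bits=0x6581 at bit 17: 0xcb02a2ac
word = 0xcb02a2ac → little-endian bytes:
  [0]=0xac  [1]=0xa2  [2]=0x02  [3]=0xcb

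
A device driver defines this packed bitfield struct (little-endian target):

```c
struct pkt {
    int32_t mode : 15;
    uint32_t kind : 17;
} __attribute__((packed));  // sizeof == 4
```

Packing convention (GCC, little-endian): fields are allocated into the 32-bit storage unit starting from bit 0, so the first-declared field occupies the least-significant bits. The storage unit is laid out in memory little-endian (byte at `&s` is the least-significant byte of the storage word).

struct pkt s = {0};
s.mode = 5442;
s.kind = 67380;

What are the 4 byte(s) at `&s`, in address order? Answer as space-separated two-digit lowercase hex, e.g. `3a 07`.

42 15 9a 83

[0+:15] mode=5442 & 0x7fff = 0x1542; word=0x00001542
[15+:17] kind=67380 & 0x1ffff = 0x10734; word=0x839a1542
word = 0x839a1542 → little-endian bytes:
  [0]=0x42  [1]=0x15  [2]=0x9a  [3]=0x83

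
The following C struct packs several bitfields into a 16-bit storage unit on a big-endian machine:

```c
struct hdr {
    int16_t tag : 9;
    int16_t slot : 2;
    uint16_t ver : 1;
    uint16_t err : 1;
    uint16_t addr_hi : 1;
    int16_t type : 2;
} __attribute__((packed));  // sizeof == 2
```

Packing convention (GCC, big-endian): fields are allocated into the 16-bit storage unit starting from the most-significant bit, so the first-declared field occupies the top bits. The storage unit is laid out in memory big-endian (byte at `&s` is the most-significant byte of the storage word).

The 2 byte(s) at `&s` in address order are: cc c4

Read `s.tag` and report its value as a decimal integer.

-103

[0]=0xcc [1]=0xc4 (big-endian) → word 0xccc4
tag:9 @ bit 7 → (0xccc4>>7)&0x1ff = 0x199  ←
slot:2 @ bit 5 → (0xccc4>>5)&0x3 = 0x2
ver:1 @ bit 4 → (0xccc4>>4)&0x1 = 0x0
err:1 @ bit 3 → (0xccc4>>3)&0x1 = 0x0
addr_hi:1 @ bit 2 → (0xccc4>>2)&0x1 = 0x1
type:2 @ bit 0 → (0xccc4>>0)&0x3 = 0x0
tag signed 9b, MSB=1: 409 - 512 = -103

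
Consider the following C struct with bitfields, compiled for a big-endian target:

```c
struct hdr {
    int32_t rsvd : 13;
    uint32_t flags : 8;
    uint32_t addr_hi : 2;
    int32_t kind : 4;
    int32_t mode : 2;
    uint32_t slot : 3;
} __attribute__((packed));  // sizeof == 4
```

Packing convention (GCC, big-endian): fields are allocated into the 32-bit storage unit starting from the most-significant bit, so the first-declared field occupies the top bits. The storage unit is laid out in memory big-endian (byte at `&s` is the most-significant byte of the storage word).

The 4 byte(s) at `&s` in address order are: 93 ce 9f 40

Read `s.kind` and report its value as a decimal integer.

-6

[0]=0x93 [1]=0xce [2]=0x9f [3]=0x40 (big-endian) → word 0x93ce9f40
rsvd:13 @ bit 19 → (0x93ce9f40>>19)&0x1fff = 0x1279
flags:8 @ bit 11 → (0x93ce9f40>>11)&0xff = 0xd3
addr_hi:2 @ bit 9 → (0x93ce9f40>>9)&0x3 = 0x3
kind:4 @ bit 5 → (0x93ce9f40>>5)&0xf = 0xa  ←
mode:2 @ bit 3 → (0x93ce9f40>>3)&0x3 = 0x0
slot:3 @ bit 0 → (0x93ce9f40>>0)&0x7 = 0x0
kind signed 4b, MSB=1: 10 - 16 = -6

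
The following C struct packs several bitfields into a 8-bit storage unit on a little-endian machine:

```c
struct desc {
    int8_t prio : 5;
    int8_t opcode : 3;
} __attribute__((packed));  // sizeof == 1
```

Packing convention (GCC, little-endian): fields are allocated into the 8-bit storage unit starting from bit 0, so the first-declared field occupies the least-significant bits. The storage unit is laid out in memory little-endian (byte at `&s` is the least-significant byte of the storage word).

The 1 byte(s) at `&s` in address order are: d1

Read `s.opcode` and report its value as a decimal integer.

-2

[0]=0xd1 (little-endian) → word 0xd1
prio [0+:5] = (word>>0) & 0x1f = 17
opcode [5+:3] = (word>>5) & 0x7 = 6  ←
opcode signed 3b, MSB=1: 6 - 8 = -2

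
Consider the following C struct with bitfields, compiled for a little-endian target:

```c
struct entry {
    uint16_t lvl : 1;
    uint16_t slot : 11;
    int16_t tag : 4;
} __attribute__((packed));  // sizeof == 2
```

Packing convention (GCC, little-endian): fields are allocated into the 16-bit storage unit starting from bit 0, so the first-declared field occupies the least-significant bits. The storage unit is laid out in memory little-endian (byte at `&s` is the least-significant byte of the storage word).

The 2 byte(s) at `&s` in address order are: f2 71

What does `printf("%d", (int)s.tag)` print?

7

[0]=0xf2 [1]=0x71 (little-endian) → word 0x71f2
lvl:1 @ bit 0 → (0x71f2>>0)&0x1 = 0x0
slot:11 @ bit 1 → (0x71f2>>1)&0x7ff = 0xf9
tag:4 @ bit 12 → (0x71f2>>12)&0xf = 0x7  ←
tag signed 4b, MSB=0: value = 7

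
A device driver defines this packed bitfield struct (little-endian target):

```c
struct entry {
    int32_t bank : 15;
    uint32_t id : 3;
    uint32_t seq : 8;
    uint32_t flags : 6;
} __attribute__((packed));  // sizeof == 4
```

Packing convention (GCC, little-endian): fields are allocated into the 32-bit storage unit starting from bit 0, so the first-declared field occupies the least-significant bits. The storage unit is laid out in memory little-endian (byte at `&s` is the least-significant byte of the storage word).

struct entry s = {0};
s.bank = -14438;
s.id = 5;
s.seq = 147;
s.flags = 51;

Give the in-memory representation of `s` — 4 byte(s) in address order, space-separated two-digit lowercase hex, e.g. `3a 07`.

bank (15b) val=-14438 bits=0x479a at bit 0: 0x0000479a
id (3b) val=5 bits=0x5 at bit 15: 0x0002c79a
seq (8b) val=147 bits=0x93 at bit 18: 0x024ec79a
flags (6b) val=51 bits=0x33 at bit 26: 0xce4ec79a
word = 0xce4ec79a → little-endian bytes:
  [0]=0x9a  [1]=0xc7  [2]=0x4e  [3]=0xce

9a c7 4e ce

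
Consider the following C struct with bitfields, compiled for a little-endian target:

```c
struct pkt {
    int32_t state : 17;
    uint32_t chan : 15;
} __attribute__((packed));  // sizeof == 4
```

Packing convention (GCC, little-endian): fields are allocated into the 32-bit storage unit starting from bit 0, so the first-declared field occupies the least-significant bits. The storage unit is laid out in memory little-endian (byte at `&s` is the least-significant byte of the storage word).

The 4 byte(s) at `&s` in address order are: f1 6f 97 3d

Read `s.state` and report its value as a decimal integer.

[0]=0xf1 [1]=0x6f [2]=0x97 [3]=0x3d (little-endian) → word 0x3d976ff1
state:17 @ bit 0 → (0x3d976ff1>>0)&0x1ffff = 0x16ff1  ←
chan:15 @ bit 17 → (0x3d976ff1>>17)&0x7fff = 0x1ecb
state signed 17b, MSB=1: 94193 - 131072 = -36879

-36879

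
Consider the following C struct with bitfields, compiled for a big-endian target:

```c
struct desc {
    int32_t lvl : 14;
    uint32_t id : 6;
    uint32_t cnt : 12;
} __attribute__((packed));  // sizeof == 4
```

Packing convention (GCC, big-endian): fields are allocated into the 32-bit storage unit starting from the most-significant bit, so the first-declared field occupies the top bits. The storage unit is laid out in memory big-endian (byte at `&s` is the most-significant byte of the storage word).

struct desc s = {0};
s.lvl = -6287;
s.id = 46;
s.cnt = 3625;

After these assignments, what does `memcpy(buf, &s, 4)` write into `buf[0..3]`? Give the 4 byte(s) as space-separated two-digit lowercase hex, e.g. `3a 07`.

lvl (14b) val=-6287 bits=0x2771 at bit 18: 0x9dc40000
id (6b) val=46 bits=0x2e at bit 12: 0x9dc6e000
cnt (12b) val=3625 bits=0xe29 at bit 0: 0x9dc6ee29
word = 0x9dc6ee29 → big-endian bytes:
  [0]=0x9d  [1]=0xc6  [2]=0xee  [3]=0x29

9d c6 ee 29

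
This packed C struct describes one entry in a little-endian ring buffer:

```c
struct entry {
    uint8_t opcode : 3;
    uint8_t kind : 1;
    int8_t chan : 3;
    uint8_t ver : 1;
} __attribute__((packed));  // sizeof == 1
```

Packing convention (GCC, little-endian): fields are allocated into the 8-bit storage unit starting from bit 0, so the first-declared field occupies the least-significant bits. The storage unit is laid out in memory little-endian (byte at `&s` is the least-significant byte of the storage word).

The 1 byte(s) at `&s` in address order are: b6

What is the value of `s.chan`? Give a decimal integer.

3

[0]=0xb6 (little-endian) → word 0xb6
opcode [0+:3] = (word>>0) & 0x7 = 6
kind [3+:1] = (word>>3) & 0x1 = 0
chan [4+:3] = (word>>4) & 0x7 = 3  ←
ver [7+:1] = (word>>7) & 0x1 = 1
chan signed 3b, MSB=0: value = 3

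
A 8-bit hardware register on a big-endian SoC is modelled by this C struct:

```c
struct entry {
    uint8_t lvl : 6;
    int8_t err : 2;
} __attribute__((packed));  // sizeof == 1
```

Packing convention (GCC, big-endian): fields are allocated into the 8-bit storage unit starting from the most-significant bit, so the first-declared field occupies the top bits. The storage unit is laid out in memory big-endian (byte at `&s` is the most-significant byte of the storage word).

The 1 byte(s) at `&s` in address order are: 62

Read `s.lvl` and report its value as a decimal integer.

24

[0]=0x62 (big-endian) → word 0x62
lvl:6 @ bit 2 → (0x62>>2)&0x3f = 0x18  ←
err:2 @ bit 0 → (0x62>>0)&0x3 = 0x2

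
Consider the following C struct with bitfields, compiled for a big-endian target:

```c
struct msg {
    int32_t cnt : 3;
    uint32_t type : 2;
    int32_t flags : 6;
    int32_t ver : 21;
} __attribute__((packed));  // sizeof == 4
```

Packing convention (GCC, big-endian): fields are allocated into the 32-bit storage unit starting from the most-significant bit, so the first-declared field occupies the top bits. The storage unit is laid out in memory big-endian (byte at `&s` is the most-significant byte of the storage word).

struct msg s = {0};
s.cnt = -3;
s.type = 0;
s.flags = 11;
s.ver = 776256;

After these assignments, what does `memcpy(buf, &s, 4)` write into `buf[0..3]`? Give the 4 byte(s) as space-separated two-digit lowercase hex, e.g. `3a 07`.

[29+:3] cnt=-3 & 0x7 = 0x5; word=0xa0000000
[27+:2] type=0 & 0x3 = 0x0; word=0xa0000000
[21+:6] flags=11 & 0x3f = 0xb; word=0xa1600000
[0+:21] ver=776256 & 0x1fffff = 0xbd840; word=0xa16bd840
word = 0xa16bd840 → big-endian bytes:
  [0]=0xa1  [1]=0x6b  [2]=0xd8  [3]=0x40

a1 6b d8 40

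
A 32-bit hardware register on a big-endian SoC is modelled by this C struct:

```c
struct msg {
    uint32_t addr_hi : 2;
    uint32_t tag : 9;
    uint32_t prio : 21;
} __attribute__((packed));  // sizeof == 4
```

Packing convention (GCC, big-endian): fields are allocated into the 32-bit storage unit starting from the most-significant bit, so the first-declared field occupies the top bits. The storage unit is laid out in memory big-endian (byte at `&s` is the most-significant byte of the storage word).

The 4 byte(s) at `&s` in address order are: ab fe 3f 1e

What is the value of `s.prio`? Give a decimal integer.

[0]=0xab [1]=0xfe [2]=0x3f [3]=0x1e (big-endian) → word 0xabfe3f1e
addr_hi:2 @ bit 30 → (0xabfe3f1e>>30)&0x3 = 0x2
tag:9 @ bit 21 → (0xabfe3f1e>>21)&0x1ff = 0x15f
prio:21 @ bit 0 → (0xabfe3f1e>>0)&0x1fffff = 0x1e3f1e  ←

1982238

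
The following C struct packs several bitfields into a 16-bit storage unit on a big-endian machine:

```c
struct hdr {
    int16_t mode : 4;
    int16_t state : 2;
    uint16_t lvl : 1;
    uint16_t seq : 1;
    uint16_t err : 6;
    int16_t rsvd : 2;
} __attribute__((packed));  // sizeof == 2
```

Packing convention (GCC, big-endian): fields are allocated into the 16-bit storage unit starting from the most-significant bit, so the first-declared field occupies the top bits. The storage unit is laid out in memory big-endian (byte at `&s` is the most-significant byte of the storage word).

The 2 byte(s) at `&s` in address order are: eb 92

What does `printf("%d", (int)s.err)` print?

36

[0]=0xeb [1]=0x92 (big-endian) → word 0xeb92
mode:4 @ bit 12 → (0xeb92>>12)&0xf = 0xe
state:2 @ bit 10 → (0xeb92>>10)&0x3 = 0x2
lvl:1 @ bit 9 → (0xeb92>>9)&0x1 = 0x1
seq:1 @ bit 8 → (0xeb92>>8)&0x1 = 0x1
err:6 @ bit 2 → (0xeb92>>2)&0x3f = 0x24  ←
rsvd:2 @ bit 0 → (0xeb92>>0)&0x3 = 0x2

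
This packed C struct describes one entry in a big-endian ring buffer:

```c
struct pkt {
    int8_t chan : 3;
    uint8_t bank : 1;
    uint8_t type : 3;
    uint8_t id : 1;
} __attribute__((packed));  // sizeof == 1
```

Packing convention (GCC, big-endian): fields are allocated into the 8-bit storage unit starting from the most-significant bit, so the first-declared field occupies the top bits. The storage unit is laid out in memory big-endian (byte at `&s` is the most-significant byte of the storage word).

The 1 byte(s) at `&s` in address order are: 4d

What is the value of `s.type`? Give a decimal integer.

[0]=0x4d (big-endian) → word 0x4d
chan:3 @ bit 5 → (0x4d>>5)&0x7 = 0x2
bank:1 @ bit 4 → (0x4d>>4)&0x1 = 0x0
type:3 @ bit 1 → (0x4d>>1)&0x7 = 0x6  ←
id:1 @ bit 0 → (0x4d>>0)&0x1 = 0x1

6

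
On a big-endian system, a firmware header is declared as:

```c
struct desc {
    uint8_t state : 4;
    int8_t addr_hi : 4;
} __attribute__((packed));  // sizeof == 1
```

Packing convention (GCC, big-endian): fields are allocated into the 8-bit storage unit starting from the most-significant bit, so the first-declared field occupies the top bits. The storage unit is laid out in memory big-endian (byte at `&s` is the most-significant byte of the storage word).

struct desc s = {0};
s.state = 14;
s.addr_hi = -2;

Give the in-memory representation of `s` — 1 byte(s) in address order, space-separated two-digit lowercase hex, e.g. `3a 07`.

[4+:4] state=14 & 0xf = 0xe; word=0xe0
[0+:4] addr_hi=-2 & 0xf = 0xe; word=0xee
word = 0xee → big-endian bytes:
  [0]=0xee

ee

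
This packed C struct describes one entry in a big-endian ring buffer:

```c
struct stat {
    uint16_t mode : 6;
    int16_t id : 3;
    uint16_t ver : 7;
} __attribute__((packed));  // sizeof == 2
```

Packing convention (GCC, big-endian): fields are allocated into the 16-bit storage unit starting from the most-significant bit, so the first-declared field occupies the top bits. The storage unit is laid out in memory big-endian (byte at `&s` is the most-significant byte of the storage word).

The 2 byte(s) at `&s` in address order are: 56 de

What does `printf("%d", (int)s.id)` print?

[0]=0x56 [1]=0xde (big-endian) → word 0x56de
mode:6 @ bit 10 → (0x56de>>10)&0x3f = 0x15
id:3 @ bit 7 → (0x56de>>7)&0x7 = 0x5  ←
ver:7 @ bit 0 → (0x56de>>0)&0x7f = 0x5e
id signed 3b, MSB=1: 5 - 8 = -3

-3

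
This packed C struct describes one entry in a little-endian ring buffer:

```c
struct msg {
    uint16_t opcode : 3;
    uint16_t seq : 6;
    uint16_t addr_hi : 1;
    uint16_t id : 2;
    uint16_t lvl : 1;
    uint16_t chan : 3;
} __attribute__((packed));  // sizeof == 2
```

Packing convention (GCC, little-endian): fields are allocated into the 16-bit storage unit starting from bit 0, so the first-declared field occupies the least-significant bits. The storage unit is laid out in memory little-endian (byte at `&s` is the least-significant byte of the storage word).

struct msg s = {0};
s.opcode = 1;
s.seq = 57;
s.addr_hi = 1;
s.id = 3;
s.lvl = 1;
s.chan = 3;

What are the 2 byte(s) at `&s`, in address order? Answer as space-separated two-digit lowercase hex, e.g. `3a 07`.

[0+:3] opcode=1 & 0x7 = 0x1; word=0x0001
[3+:6] seq=57 & 0x3f = 0x39; word=0x01c9
[9+:1] addr_hi=1 & 0x1 = 0x1; word=0x03c9
[10+:2] id=3 & 0x3 = 0x3; word=0x0fc9
[12+:1] lvl=1 & 0x1 = 0x1; word=0x1fc9
[13+:3] chan=3 & 0x7 = 0x3; word=0x7fc9
word = 0x7fc9 → little-endian bytes:
  [0]=0xc9  [1]=0x7f

c9 7f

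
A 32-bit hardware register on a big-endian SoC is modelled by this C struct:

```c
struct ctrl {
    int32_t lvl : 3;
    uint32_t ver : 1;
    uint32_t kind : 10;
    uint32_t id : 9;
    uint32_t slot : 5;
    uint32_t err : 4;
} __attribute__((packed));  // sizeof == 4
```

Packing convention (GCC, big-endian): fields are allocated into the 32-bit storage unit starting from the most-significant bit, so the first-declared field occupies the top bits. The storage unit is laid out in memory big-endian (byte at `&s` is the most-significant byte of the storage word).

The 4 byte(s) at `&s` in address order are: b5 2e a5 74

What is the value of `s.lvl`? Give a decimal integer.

[0]=0xb5 [1]=0x2e [2]=0xa5 [3]=0x74 (big-endian) → word 0xb52ea574
lvl:3 @ bit 29 → (0xb52ea574>>29)&0x7 = 0x5  ←
ver:1 @ bit 28 → (0xb52ea574>>28)&0x1 = 0x1
kind:10 @ bit 18 → (0xb52ea574>>18)&0x3ff = 0x14b
id:9 @ bit 9 → (0xb52ea574>>9)&0x1ff = 0x152
slot:5 @ bit 4 → (0xb52ea574>>4)&0x1f = 0x17
err:4 @ bit 0 → (0xb52ea574>>0)&0xf = 0x4
lvl signed 3b, MSB=1: 5 - 8 = -3

-3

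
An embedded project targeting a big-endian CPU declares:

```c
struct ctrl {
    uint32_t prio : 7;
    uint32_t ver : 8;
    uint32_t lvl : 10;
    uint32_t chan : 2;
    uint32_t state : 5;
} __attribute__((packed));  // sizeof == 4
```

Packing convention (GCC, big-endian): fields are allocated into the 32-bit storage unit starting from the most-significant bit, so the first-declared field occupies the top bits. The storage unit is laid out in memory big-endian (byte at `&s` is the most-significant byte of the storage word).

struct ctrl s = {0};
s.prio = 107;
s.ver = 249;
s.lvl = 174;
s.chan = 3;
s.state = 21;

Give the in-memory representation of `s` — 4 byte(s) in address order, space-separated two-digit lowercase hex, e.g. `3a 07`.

prio (7b) val=107 bits=0x6b at bit 25: 0xd6000000
ver (8b) val=249 bits=0xf9 at bit 17: 0xd7f20000
lvl (10b) val=174 bits=0xae at bit 7: 0xd7f25700
chan (2b) val=3 bits=0x3 at bit 5: 0xd7f25760
state (5b) val=21 bits=0x15 at bit 0: 0xd7f25775
word = 0xd7f25775 → big-endian bytes:
  [0]=0xd7  [1]=0xf2  [2]=0x57  [3]=0x75

d7 f2 57 75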